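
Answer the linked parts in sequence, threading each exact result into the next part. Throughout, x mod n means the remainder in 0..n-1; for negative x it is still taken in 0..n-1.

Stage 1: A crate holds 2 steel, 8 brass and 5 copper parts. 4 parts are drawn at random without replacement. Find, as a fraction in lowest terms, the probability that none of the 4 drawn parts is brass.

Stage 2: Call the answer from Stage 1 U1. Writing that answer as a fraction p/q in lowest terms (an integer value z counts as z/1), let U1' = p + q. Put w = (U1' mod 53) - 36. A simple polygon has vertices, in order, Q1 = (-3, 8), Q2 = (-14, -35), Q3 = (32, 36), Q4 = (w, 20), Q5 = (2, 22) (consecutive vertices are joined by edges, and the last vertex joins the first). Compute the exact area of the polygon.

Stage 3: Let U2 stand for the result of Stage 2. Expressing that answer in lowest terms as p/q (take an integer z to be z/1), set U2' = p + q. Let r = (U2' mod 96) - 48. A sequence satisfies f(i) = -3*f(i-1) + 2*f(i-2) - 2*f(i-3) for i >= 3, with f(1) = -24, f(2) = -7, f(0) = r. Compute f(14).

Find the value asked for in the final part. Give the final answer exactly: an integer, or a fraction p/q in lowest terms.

-26414887

Stage 1: total draws C(15,4) = 1365; favorable C(7,4) = 35; P = 1/39; answer 1/39
Stage 2: U1 = 1/39; threaded value p + q = 40; w = 4; cross terms: (-3*-35 - -14*8)=217, (-14*36 - 32*-35)=616, (32*20 - 4*36)=496, (4*22 - 2*20)=48, (2*8 - -3*22)=82; twice the area = |1459| = 1459; area = 1459/2; answer 1459/2
Stage 3: U2 = 1459/2; threaded value p + q = 1461; r = -27; f(3) = -3*(-7) + 2*(-24) - 2*(-27) = 27; iterating: f(3)=27, f(4)=-47, f(5)=209, f(6)=-775, f(7)=2837, f(8)=-10479, f(9)=38661, f(10)=-142615, f(11)=526125, f(12)=-1940927, f(13)=7160261, f(14)=-26414887; answer -26414887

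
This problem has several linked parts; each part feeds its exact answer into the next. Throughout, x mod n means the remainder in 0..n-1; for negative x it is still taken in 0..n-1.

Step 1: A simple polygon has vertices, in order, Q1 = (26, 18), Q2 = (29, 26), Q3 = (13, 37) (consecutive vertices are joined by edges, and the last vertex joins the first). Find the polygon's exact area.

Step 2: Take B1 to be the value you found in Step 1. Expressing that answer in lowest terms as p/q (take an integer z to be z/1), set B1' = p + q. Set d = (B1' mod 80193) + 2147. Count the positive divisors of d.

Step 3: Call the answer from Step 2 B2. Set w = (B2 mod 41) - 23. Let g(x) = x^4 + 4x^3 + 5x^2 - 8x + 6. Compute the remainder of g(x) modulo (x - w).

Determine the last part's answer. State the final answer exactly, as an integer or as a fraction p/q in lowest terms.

9816

Step 1: cross terms: (26*26 - 29*18)=154, (29*37 - 13*26)=735, (13*18 - 26*37)=-728; twice the area = |161| = 161; area = 161/2; answer 161/2
Step 2: B1 = 161/2; threaded value p + q = 163; d = 2310; 2310 = 2 * 3 * 5 * 7 * 11; number of divisors = (1+1) * (1+1) * (1+1) * (1+1) * (1+1) = 32; answer 32
Step 3: B2 = 32; w = 9; remainder = value at the root: 1*(9)^4 + 4*(9)^3 + 5*(9)^2 - 8*(9)^1 + 6 = (6561) + (2916) + (405) + (-72) + (6) = 9816; answer 9816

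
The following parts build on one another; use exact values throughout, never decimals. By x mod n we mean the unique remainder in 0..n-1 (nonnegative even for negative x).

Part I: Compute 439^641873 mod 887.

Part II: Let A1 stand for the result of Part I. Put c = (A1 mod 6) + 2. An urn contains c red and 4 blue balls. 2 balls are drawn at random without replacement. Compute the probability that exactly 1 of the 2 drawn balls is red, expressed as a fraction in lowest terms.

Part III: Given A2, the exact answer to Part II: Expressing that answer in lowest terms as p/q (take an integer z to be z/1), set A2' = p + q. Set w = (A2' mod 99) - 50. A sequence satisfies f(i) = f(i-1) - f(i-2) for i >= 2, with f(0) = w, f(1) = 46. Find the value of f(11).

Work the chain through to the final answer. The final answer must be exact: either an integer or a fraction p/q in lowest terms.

-73

Part I: squarings mod 887: 439^1=439, 439^2=242, 439^4=22, 439^8=484, 439^16=88, 439^32=648, 439^64=353, 439^128=429, 439^256=432, 439^512=354, 439^1024=249, 439^2048=798, 439^4096=825, 439^8192=296, 439^16384=690, 439^32768=668, 439^65536=63, 439^131072=421, 439^262144=728, 439^524288=445; 439^641873 = 439^1 * 439^16 * 439^64 * 439^256 * 439^512 * 439^2048 * 439^16384 * 439^32768 * 439^65536 * 439^524288 = 412 (mod 887); answer 412
Part II: A1 = 412; c = 6; total draws C(10,2) = 45; favorable C(6,1)*C(4,1) = 24; P = 8/15; answer 8/15
Part III: A2 = 8/15; threaded value p + q = 23; w = -27; f(2) = 1*(46) - 1*(-27) = 73; iterating: f(2)=73, f(3)=27, f(4)=-46, f(5)=-73, f(6)=-27, f(7)=46, f(8)=73, f(9)=27, f(10)=-46, f(11)=-73; answer -73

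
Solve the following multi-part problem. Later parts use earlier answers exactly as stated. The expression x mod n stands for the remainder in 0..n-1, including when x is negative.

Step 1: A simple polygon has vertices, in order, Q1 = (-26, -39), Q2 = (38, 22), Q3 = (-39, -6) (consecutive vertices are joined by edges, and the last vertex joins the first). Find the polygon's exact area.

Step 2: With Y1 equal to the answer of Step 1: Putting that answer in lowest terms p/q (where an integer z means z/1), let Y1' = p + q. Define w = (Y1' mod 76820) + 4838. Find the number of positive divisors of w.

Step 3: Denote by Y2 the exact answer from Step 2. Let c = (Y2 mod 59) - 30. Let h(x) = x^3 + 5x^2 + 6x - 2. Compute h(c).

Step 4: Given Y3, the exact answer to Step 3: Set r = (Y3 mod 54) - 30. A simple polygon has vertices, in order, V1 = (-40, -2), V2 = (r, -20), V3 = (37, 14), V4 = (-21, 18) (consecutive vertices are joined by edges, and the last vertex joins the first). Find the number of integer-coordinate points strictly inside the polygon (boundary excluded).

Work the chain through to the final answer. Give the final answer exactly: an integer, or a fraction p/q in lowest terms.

1469

Step 1: cross terms: (-26*22 - 38*-39)=910, (38*-6 - -39*22)=630, (-39*-39 - -26*-6)=1365; twice the area = |2905| = 2905; area = 2905/2; answer 2905/2
Step 2: Y1 = 2905/2; threaded value p + q = 2907; w = 7745; 7745 = 5 * 1549; number of divisors = (1+1) * (1+1) = 4; answer 4
Step 3: Y2 = 4; c = -26; 1*(-26)^3 + 5*(-26)^2 + 6*(-26)^1 - 2 = (-17576) + (3380) + (-156) + (-2) = -14354; answer -14354
Step 4: Y3 = -14354; r = -20; cross terms: (-40*-20 - -20*-2)=760, (-20*14 - 37*-20)=460, (37*18 - -21*14)=960, (-21*-2 - -40*18)=762; twice the area = |2942| = 2942; area = 1471; boundary points = 2 + 1 + 2 + 1 = 6; strictly interior points = area - boundary/2 + 1 = 1469; answer 1469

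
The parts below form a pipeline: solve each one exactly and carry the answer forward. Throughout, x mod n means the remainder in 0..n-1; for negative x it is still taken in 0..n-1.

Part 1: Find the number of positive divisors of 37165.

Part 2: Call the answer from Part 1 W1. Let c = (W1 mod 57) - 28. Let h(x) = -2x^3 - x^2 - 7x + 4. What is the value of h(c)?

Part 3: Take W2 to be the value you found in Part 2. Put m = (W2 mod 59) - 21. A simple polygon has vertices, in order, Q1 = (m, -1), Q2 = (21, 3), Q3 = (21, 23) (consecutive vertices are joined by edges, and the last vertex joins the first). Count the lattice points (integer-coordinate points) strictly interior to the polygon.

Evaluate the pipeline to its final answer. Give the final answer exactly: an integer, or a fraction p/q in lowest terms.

Part 1: 37165 = 5 * 7433; number of divisors = (1+1) * (1+1) = 4; answer 4
Part 2: W1 = 4; c = -24; -2*(-24)^3 - 1*(-24)^2 - 7*(-24)^1 + 4 = (27648) + (-576) + (168) + (4) = 27244; answer 27244
Part 3: W2 = 27244; m = 24; cross terms: (24*3 - 21*-1)=93, (21*23 - 21*3)=420, (21*-1 - 24*23)=-573; twice the area = |-60| = 60; area = 30; boundary points = 1 + 20 + 3 = 24; strictly interior points = area - boundary/2 + 1 = 19; answer 19

19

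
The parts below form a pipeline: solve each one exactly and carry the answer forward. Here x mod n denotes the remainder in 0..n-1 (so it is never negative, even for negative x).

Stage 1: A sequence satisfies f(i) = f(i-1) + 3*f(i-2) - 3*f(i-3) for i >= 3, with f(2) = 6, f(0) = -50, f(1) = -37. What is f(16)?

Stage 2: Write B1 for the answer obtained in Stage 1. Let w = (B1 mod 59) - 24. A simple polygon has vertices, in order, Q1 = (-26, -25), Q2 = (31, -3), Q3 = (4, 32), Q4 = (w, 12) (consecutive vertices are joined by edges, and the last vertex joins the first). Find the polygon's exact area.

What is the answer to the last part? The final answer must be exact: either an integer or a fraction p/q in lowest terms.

2331/2

Stage 1: f(3) = 1*(6) + 3*(-37) - 3*(-50) = 45; iterating: f(3)=45, f(4)=174, f(5)=291, f(6)=678, f(7)=1029, f(8)=2190, f(9)=3243, f(10)=6726, f(11)=9885, f(12)=20334, f(13)=29811, f(14)=61158, f(15)=89589, f(16)=183630; answer 183630
Stage 2: B1 = 183630; w = -2; cross terms: (-26*-3 - 31*-25)=853, (31*32 - 4*-3)=1004, (4*12 - -2*32)=112, (-2*-25 - -26*12)=362; twice the area = |2331| = 2331; area = 2331/2; answer 2331/2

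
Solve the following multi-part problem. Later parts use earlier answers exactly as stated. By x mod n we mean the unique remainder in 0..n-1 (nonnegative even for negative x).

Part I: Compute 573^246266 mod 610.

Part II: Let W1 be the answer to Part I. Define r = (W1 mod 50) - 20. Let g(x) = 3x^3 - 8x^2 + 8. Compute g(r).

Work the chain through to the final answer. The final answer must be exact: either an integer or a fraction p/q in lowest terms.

Part I: squarings mod 610: 573^1=573, 573^2=149, 573^4=241, 573^8=131, 573^16=81, 573^32=461, 573^64=241, 573^128=131, 573^256=81, 573^512=461, 573^1024=241, 573^2048=131, 573^4096=81, 573^8192=461, 573^16384=241, 573^32768=131, 573^65536=81, 573^131072=461; 573^246266 = 573^2 * 573^8 * 573^16 * 573^32 * 573^64 * 573^128 * 573^256 * 573^16384 * 573^32768 * 573^65536 * 573^131072 = 529 (mod 610); answer 529
Part II: W1 = 529; r = 9; 3*(9)^3 - 8*(9)^2 + 8 = (2187) + (-648) + (8) = 1547; answer 1547

1547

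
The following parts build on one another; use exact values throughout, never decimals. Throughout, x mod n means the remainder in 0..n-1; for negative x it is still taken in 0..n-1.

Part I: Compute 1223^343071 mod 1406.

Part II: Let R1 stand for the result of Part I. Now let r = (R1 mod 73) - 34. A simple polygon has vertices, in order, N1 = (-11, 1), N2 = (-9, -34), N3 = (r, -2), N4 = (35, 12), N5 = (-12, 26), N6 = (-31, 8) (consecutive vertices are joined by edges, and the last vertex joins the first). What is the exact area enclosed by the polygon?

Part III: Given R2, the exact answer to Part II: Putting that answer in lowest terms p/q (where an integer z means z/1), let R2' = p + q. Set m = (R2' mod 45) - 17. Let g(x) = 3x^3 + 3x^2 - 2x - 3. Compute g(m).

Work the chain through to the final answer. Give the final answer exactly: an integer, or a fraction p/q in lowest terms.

Part I: squarings mod 1406: 1223^1=1223, 1223^2=1151, 1223^4=349, 1223^8=885, 1223^16=83, 1223^32=1265, 1223^64=197, 1223^128=847, 1223^256=349, 1223^512=885, 1223^1024=83, 1223^2048=1265, 1223^4096=197, 1223^8192=847, 1223^16384=349, 1223^32768=885, 1223^65536=83, 1223^131072=1265, 1223^262144=197; 1223^343071 = 1223^1 * 1223^2 * 1223^4 * 1223^8 * 1223^16 * 1223^1024 * 1223^2048 * 1223^4096 * 1223^8192 * 1223^65536 * 1223^262144 = 191 (mod 1406); answer 191
Part II: R1 = 191; r = 11; cross terms: (-11*-34 - -9*1)=383, (-9*-2 - 11*-34)=392, (11*12 - 35*-2)=202, (35*26 - -12*12)=1054, (-12*8 - -31*26)=710, (-31*1 - -11*8)=57; twice the area = |2798| = 2798; area = 1399; answer 1399
Part III: R2 = 1399; threaded value p + q = 1400; m = -12; 3*(-12)^3 + 3*(-12)^2 - 2*(-12)^1 - 3 = (-5184) + (432) + (24) + (-3) = -4731; answer -4731

-4731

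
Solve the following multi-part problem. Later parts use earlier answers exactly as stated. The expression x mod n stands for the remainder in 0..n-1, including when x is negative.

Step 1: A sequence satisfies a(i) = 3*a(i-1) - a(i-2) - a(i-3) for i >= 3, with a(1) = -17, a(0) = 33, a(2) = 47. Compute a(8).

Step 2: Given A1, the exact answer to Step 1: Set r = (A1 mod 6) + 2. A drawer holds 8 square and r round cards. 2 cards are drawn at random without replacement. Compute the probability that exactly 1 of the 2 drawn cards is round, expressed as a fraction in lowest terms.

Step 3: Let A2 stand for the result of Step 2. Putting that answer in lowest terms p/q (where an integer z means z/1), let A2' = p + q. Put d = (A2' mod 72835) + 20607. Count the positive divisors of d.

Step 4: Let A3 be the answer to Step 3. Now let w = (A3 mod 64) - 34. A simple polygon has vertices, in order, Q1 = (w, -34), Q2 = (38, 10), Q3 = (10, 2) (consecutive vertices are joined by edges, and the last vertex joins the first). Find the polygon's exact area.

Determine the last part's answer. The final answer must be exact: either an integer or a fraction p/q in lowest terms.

344

Step 1: a(3) = 3*(47) - 1*(-17) - 1*(33) = 125; iterating: a(3)=125, a(4)=345, a(5)=863, a(6)=2119, a(7)=5149, a(8)=12465; answer 12465
Step 2: A1 = 12465; r = 5; total draws C(13,2) = 78; favorable C(5,1)*C(8,1) = 40; P = 20/39; answer 20/39
Step 3: A2 = 20/39; threaded value p + q = 59; d = 20666; 20666 = 2 * 10333; number of divisors = (1+1) * (1+1) = 4; answer 4
Step 4: A3 = 4; w = -30; cross terms: (-30*10 - 38*-34)=992, (38*2 - 10*10)=-24, (10*-34 - -30*2)=-280; twice the area = |688| = 688; area = 344; answer 344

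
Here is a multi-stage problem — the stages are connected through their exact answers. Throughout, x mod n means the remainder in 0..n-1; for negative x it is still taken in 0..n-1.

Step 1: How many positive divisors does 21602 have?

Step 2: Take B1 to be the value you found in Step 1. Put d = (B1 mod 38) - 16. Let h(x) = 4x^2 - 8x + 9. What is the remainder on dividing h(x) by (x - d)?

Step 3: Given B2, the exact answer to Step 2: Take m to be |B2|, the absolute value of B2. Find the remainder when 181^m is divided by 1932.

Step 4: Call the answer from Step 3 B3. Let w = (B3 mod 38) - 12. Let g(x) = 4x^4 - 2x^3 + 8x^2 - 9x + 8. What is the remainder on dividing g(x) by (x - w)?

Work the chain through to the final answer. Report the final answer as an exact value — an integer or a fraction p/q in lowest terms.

Step 1: 21602 = 2 * 7 * 1543; number of divisors = (1+1) * (1+1) * (1+1) = 8; answer 8
Step 2: B1 = 8; d = -8; remainder = value at the root: 4*(-8)^2 - 8*(-8)^1 + 9 = (256) + (64) + (9) = 329; answer 329
Step 3: B2 = 329; m = 329; squarings mod 1932: 181^1=181, 181^2=1849, 181^4=1093, 181^8=673, 181^16=841, 181^32=169, 181^64=1513, 181^128=1681, 181^256=1177; 181^329 = 181^1 * 181^8 * 181^64 * 181^256 = 1441 (mod 1932); answer 1441
Step 4: B3 = 1441; w = 23; remainder = value at the root: 4*(23)^4 - 2*(23)^3 + 8*(23)^2 - 9*(23)^1 + 8 = (1119364) + (-24334) + (4232) + (-207) + (8) = 1099063; answer 1099063

1099063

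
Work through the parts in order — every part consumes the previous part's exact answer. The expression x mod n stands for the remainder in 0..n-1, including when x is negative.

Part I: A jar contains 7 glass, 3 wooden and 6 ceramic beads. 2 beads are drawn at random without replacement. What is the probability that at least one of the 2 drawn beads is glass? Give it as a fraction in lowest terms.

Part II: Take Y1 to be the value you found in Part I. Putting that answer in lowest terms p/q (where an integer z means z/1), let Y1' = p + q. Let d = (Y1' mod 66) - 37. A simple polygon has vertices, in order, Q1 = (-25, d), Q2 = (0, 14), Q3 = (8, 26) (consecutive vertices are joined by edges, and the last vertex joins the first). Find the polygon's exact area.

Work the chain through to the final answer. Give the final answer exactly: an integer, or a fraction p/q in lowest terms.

14

Part I: total draws C(16,2) = 120; complement C(9,2) = 36; favorable 120 - 36 = 84; P = 7/10; answer 7/10
Part II: Y1 = 7/10; threaded value p + q = 17; d = -20; cross terms: (-25*14 - 0*-20)=-350, (0*26 - 8*14)=-112, (8*-20 - -25*26)=490; twice the area = |28| = 28; area = 14; answer 14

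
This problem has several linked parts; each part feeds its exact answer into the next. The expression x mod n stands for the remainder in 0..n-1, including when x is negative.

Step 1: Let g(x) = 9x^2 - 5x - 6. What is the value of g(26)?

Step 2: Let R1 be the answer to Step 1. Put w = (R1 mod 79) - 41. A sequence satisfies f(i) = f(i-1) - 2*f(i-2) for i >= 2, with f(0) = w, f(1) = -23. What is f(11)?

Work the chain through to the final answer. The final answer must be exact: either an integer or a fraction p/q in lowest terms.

Step 1: 9*(26)^2 - 5*(26)^1 - 6 = (6084) + (-130) + (-6) = 5948; answer 5948
Step 2: R1 = 5948; w = -18; f(2) = 1*(-23) - 2*(-18) = 13; iterating: f(2)=13, f(3)=59, f(4)=33, f(5)=-85, f(6)=-151, f(7)=19, f(8)=321, f(9)=283, f(10)=-359, f(11)=-925; answer -925

-925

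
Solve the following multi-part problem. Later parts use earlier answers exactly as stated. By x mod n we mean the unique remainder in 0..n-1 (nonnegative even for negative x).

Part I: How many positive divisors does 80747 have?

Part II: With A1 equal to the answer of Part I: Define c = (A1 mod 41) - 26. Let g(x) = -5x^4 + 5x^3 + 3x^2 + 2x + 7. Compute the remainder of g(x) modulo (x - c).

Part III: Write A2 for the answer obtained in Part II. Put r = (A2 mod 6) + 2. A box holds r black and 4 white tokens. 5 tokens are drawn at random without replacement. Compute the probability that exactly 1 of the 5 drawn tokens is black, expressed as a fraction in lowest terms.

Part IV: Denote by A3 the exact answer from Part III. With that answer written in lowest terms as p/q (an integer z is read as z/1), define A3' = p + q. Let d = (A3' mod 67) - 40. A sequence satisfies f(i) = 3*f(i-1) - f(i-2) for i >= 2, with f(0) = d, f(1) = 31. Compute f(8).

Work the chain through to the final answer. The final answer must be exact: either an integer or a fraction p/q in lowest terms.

42661

Part I: 80747 is prime, so its only divisors are 1 and 80747; count = 2; answer 2
Part II: A1 = 2; c = -24; remainder = value at the root: -5*(-24)^4 + 5*(-24)^3 + 3*(-24)^2 + 2*(-24)^1 + 7 = (-1658880) + (-69120) + (1728) + (-48) + (7) = -1726313; answer -1726313
Part III: A2 = -1726313; r = 3; total draws C(7,5) = 21; favorable C(3,1)*C(4,4) = 3; P = 1/7; answer 1/7
Part IV: A3 = 1/7; threaded value p + q = 8; d = -32; f(2) = 3*(31) - 1*(-32) = 125; iterating: f(2)=125, f(3)=344, f(4)=907, f(5)=2377, f(6)=6224, f(7)=16295, f(8)=42661; answer 42661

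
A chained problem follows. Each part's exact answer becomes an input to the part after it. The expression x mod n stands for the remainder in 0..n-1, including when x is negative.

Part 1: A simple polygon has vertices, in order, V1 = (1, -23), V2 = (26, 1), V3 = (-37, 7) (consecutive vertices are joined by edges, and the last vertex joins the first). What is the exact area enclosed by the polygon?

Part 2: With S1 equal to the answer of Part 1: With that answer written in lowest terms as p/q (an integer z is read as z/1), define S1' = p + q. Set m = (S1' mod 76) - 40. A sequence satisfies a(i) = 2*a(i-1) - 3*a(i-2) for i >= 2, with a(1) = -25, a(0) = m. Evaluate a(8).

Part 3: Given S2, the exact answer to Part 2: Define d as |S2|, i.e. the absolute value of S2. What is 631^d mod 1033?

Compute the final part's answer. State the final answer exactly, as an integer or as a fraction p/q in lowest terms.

807

Part 1: cross terms: (1*1 - 26*-23)=599, (26*7 - -37*1)=219, (-37*-23 - 1*7)=844; twice the area = |1662| = 1662; area = 831; answer 831
Part 2: S1 = 831; threaded value p + q = 832; m = 32; a(2) = 2*(-25) - 3*(32) = -146; iterating: a(2)=-146, a(3)=-217, a(4)=4, a(5)=659, a(6)=1306, a(7)=635, a(8)=-2648; answer -2648
Part 3: S2 = -2648; d = 2648; squarings mod 1033: 631^1=631, 631^2=456, 631^4=303, 631^8=905, 631^16=889, 631^32=76, 631^64=611, 631^128=408, 631^256=151, 631^512=75, 631^1024=460, 631^2048=868; 631^2648 = 631^8 * 631^16 * 631^64 * 631^512 * 631^2048 = 807 (mod 1033); answer 807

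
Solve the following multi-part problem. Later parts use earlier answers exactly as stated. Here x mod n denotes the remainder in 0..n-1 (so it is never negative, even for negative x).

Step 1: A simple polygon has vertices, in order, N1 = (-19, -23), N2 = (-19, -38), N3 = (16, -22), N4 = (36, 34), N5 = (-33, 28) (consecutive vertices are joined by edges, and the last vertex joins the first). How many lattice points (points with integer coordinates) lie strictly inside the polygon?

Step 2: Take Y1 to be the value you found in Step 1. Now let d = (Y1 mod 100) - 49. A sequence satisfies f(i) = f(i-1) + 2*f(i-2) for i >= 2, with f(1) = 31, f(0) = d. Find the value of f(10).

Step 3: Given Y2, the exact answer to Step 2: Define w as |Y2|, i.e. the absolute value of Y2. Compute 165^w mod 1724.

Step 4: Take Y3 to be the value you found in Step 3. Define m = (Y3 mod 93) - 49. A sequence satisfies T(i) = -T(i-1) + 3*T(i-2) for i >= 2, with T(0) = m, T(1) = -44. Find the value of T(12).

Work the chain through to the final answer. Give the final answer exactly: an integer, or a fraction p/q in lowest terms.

383726

Step 1: cross terms: (-19*-38 - -19*-23)=285, (-19*-22 - 16*-38)=1026, (16*34 - 36*-22)=1336, (36*28 - -33*34)=2130, (-33*-23 - -19*28)=1291; twice the area = |6068| = 6068; area = 3034; boundary points = 15 + 1 + 4 + 3 + 1 = 24; strictly interior points = area - boundary/2 + 1 = 3023; answer 3023
Step 2: Y1 = 3023; d = -26; f(2) = 1*(31) + 2*(-26) = -21; iterating: f(2)=-21, f(3)=41, f(4)=-1, f(5)=81, f(6)=79, f(7)=241, f(8)=399, f(9)=881, f(10)=1679; answer 1679
Step 3: Y2 = 1679; w = 1679; squarings mod 1724: 165^1=165, 165^2=1365, 165^4=1305, 165^8=1437, 165^16=1341, 165^32=149, 165^64=1513, 165^128=1421, 165^256=437, 165^512=1329, 165^1024=865; 165^1679 = 165^1 * 165^2 * 165^4 * 165^8 * 165^128 * 165^512 * 165^1024 = 1365 (mod 1724); answer 1365
Step 4: Y3 = 1365; m = 14; T(2) = -1*(-44) + 3*(14) = 86; iterating: T(2)=86, T(3)=-218, T(4)=476, T(5)=-1130, T(6)=2558, T(7)=-5948, T(8)=13622, T(9)=-31466, T(10)=72332, T(11)=-166730, T(12)=383726; answer 383726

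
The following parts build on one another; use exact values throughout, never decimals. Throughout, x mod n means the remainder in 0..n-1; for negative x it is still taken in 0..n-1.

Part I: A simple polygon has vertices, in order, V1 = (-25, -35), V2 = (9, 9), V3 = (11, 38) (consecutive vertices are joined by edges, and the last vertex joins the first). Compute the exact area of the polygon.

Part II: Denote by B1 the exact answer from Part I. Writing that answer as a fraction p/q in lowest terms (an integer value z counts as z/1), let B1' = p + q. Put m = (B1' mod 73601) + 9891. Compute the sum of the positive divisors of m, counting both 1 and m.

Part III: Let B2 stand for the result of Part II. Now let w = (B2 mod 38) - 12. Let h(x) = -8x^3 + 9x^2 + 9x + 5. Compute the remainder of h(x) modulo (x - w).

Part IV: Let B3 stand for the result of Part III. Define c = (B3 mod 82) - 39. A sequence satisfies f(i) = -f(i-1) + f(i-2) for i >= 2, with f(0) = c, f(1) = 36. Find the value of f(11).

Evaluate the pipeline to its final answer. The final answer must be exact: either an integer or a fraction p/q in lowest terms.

Part I: cross terms: (-25*9 - 9*-35)=90, (9*38 - 11*9)=243, (11*-35 - -25*38)=565; twice the area = |898| = 898; area = 449; answer 449
Part II: B1 = 449; threaded value p + q = 450; m = 10341; 10341 = 3^3 * 383; sigma = (1 + 3 + 9 + 27) * (1 + 383) = 40 * 384 = 15360; answer 15360
Part III: B2 = 15360; w = -4; remainder = value at the root: -8*(-4)^3 + 9*(-4)^2 + 9*(-4)^1 + 5 = (512) + (144) + (-36) + (5) = 625; answer 625
Part IV: B3 = 625; c = 12; f(2) = -1*(36) + 1*(12) = -24; iterating: f(2)=-24, f(3)=60, f(4)=-84, f(5)=144, f(6)=-228, f(7)=372, f(8)=-600, f(9)=972, f(10)=-1572, f(11)=2544; answer 2544

2544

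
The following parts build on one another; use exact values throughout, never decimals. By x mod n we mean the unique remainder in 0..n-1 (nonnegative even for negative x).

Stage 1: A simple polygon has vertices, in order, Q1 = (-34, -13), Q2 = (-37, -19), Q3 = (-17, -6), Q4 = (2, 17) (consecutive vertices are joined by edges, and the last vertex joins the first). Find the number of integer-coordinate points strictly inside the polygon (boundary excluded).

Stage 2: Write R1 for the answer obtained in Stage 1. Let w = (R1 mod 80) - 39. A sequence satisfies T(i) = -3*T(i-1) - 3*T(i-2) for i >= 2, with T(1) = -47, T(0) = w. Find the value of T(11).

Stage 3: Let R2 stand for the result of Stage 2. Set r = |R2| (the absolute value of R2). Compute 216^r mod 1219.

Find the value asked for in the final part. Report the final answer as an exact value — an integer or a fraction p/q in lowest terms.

302

Stage 1: cross terms: (-34*-19 - -37*-13)=165, (-37*-6 - -17*-19)=-101, (-17*17 - 2*-6)=-277, (2*-13 - -34*17)=552; twice the area = |339| = 339; area = 339/2; boundary points = 3 + 1 + 1 + 6 = 11; strictly interior points = area - boundary/2 + 1 = 165; answer 165
Stage 2: R1 = 165; w = -34; T(2) = -3*(-47) - 3*(-34) = 243; iterating: T(2)=243, T(3)=-588, T(4)=1035, T(5)=-1341, T(6)=918, T(7)=1269, T(8)=-6561, T(9)=15876, T(10)=-27945, T(11)=36207; answer 36207
Stage 3: R2 = 36207; r = 36207; squarings mod 1219: 216^1=216, 216^2=334, 216^4=627, 216^8=611, 216^16=307, 216^32=386, 216^64=278, 216^128=487, 216^256=683, 216^512=831, 216^1024=607, 216^2048=311, 216^4096=420, 216^8192=864, 216^16384=468, 216^32768=823; 216^36207 = 216^1 * 216^2 * 216^4 * 216^8 * 216^32 * 216^64 * 216^256 * 216^1024 * 216^2048 * 216^32768 = 302 (mod 1219); answer 302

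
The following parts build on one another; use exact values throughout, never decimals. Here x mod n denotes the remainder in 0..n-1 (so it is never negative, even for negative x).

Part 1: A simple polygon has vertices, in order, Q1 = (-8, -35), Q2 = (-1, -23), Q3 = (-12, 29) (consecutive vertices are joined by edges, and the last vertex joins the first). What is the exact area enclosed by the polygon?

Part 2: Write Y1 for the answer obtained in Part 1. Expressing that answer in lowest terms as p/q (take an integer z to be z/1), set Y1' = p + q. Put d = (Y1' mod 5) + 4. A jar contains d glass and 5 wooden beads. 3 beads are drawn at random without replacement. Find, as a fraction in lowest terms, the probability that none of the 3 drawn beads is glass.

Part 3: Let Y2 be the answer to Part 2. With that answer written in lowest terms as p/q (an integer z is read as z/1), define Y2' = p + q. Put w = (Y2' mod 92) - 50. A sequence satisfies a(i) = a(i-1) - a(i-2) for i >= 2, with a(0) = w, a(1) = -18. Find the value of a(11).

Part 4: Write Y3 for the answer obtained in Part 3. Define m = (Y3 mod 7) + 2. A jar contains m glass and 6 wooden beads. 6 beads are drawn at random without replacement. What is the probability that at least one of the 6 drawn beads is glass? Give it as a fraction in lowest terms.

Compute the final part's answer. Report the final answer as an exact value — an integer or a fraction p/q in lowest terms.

461/462

Part 1: cross terms: (-8*-23 - -1*-35)=149, (-1*29 - -12*-23)=-305, (-12*-35 - -8*29)=652; twice the area = |496| = 496; area = 248; answer 248
Part 2: Y1 = 248; threaded value p + q = 249; d = 8; total draws C(13,3) = 286; favorable C(5,3) = 10; P = 5/143; answer 5/143
Part 3: Y2 = 5/143; threaded value p + q = 148; w = 6; a(2) = 1*(-18) - 1*(6) = -24; iterating: a(2)=-24, a(3)=-6, a(4)=18, a(5)=24, a(6)=6, a(7)=-18, a(8)=-24, a(9)=-6, a(10)=18, a(11)=24; answer 24
Part 4: Y3 = 24; m = 5; total draws C(11,6) = 462; complement C(6,6) = 1; favorable 462 - 1 = 461; P = 461/462; answer 461/462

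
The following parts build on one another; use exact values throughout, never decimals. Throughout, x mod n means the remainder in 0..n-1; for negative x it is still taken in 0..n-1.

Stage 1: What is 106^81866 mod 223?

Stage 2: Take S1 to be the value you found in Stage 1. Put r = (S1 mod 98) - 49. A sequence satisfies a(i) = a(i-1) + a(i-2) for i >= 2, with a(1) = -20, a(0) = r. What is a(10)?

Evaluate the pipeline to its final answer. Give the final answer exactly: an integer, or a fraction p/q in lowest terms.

Stage 1: squarings mod 223: 106^1=106, 106^2=86, 106^4=37, 106^8=31, 106^16=69, 106^32=78, 106^64=63, 106^128=178, 106^256=18, 106^512=101, 106^1024=166, 106^2048=127, 106^4096=73, 106^8192=200, 106^16384=83, 106^32768=199, 106^65536=130; 106^81866 = 106^2 * 106^8 * 106^64 * 106^128 * 106^256 * 106^512 * 106^1024 * 106^2048 * 106^4096 * 106^8192 * 106^65536 = 89 (mod 223); answer 89
Stage 2: S1 = 89; r = 40; a(2) = 1*(-20) + 1*(40) = 20; iterating: a(2)=20, a(3)=0, a(4)=20, a(5)=20, a(6)=40, a(7)=60, a(8)=100, a(9)=160, a(10)=260; answer 260

260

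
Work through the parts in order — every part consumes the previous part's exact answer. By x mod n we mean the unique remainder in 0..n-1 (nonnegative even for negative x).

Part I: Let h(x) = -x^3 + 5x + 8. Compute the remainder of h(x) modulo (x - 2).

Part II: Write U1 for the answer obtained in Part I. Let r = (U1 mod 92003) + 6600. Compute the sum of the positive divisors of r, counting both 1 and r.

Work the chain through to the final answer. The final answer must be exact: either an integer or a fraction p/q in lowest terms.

11916

Part I: remainder = value at the root: -1*(2)^3 + 5*(2)^1 + 8 = (-8) + (10) + (8) = 10; answer 10
Part II: U1 = 10; r = 6610; 6610 = 2 * 5 * 661; sigma = (1 + 2) * (1 + 5) * (1 + 661) = 3 * 6 * 662 = 11916; answer 11916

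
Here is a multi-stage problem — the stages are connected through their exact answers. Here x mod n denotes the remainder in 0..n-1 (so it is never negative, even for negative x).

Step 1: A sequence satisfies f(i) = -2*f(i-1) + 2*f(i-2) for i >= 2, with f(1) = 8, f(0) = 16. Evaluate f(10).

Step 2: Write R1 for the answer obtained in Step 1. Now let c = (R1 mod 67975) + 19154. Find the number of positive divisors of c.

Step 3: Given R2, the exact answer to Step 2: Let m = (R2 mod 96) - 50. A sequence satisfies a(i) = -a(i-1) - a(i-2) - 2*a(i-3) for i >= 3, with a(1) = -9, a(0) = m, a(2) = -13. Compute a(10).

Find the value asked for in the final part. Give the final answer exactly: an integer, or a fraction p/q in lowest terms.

Step 1: f(2) = -2*(8) + 2*(16) = 16; iterating: f(2)=16, f(3)=-16, f(4)=64, f(5)=-160, f(6)=448, f(7)=-1216, f(8)=3328, f(9)=-9088, f(10)=24832; answer 24832
Step 2: R1 = 24832; c = 43986; 43986 = 2 * 3 * 7331; number of divisors = (1+1) * (1+1) * (1+1) = 8; answer 8
Step 3: R2 = 8; m = -42; a(3) = -1*(-13) - 1*(-9) - 2*(-42) = 106; iterating: a(3)=106, a(4)=-75, a(5)=-5, a(6)=-132, a(7)=287, a(8)=-145, a(9)=122, a(10)=-551; answer -551

-551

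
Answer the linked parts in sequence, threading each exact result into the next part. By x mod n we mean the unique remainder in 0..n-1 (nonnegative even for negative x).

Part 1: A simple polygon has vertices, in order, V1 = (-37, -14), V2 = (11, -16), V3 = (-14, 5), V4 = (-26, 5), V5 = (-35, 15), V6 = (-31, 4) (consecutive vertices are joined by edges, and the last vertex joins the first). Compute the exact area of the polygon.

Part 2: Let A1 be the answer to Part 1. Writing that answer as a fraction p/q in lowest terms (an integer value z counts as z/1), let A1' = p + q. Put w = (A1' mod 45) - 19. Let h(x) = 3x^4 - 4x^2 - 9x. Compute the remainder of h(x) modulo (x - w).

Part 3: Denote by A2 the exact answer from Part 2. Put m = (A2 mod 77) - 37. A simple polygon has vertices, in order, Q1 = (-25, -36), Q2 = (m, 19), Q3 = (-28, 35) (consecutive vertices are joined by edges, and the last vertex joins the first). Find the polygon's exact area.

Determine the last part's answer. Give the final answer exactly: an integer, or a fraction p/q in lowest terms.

Part 1: cross terms: (-37*-16 - 11*-14)=746, (11*5 - -14*-16)=-169, (-14*5 - -26*5)=60, (-26*15 - -35*5)=-215, (-35*4 - -31*15)=325, (-31*-14 - -37*4)=582; twice the area = |1329| = 1329; area = 1329/2; answer 1329/2
Part 2: A1 = 1329/2; threaded value p + q = 1331; w = 7; remainder = value at the root: 3*(7)^4 - 4*(7)^2 - 9*(7)^1 = (7203) + (-196) + (-63) = 6944; answer 6944
Part 3: A2 = 6944; m = -23; cross terms: (-25*19 - -23*-36)=-1303, (-23*35 - -28*19)=-273, (-28*-36 - -25*35)=1883; twice the area = |307| = 307; area = 307/2; answer 307/2

307/2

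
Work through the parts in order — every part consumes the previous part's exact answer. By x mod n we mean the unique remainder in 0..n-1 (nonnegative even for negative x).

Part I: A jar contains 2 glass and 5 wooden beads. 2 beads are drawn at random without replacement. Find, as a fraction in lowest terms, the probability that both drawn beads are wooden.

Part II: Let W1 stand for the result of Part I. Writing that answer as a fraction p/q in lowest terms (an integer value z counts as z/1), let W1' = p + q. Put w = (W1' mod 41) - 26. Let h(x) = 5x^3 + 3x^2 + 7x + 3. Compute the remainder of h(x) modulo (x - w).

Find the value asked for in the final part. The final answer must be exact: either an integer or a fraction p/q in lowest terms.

738

Part I: total draws C(7,2) = 21; favorable C(5,2) = 10; P = 10/21; answer 10/21
Part II: W1 = 10/21; threaded value p + q = 31; w = 5; remainder = value at the root: 5*(5)^3 + 3*(5)^2 + 7*(5)^1 + 3 = (625) + (75) + (35) + (3) = 738; answer 738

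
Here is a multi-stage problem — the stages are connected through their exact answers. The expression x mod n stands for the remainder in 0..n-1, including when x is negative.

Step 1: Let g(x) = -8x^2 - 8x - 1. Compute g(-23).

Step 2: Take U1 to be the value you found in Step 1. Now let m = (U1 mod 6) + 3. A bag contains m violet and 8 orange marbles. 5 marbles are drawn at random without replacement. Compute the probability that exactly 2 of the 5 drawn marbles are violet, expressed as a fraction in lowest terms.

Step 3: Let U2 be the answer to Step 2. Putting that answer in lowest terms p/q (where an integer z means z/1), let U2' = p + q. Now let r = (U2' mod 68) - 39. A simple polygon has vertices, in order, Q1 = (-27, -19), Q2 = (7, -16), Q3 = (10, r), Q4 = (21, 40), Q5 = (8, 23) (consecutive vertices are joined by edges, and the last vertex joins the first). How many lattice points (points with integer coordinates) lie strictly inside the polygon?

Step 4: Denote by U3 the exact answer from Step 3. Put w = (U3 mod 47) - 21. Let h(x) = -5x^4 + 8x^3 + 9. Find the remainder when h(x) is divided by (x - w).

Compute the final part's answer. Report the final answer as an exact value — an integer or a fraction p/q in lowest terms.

-612

Step 1: -8*(-23)^2 - 8*(-23)^1 - 1 = (-4232) + (184) + (-1) = -4049; answer -4049
Step 2: U1 = -4049; m = 4; total draws C(12,5) = 792; favorable C(4,2)*C(8,3) = 336; P = 14/33; answer 14/33
Step 3: U2 = 14/33; threaded value p + q = 47; r = 8; cross terms: (-27*-16 - 7*-19)=565, (7*8 - 10*-16)=216, (10*40 - 21*8)=232, (21*23 - 8*40)=163, (8*-19 - -27*23)=469; twice the area = |1645| = 1645; area = 1645/2; boundary points = 1 + 3 + 1 + 1 + 7 = 13; strictly interior points = area - boundary/2 + 1 = 817; answer 817
Step 4: U3 = 817; w = -3; remainder = value at the root: -5*(-3)^4 + 8*(-3)^3 + 9 = (-405) + (-216) + (9) = -612; answer -612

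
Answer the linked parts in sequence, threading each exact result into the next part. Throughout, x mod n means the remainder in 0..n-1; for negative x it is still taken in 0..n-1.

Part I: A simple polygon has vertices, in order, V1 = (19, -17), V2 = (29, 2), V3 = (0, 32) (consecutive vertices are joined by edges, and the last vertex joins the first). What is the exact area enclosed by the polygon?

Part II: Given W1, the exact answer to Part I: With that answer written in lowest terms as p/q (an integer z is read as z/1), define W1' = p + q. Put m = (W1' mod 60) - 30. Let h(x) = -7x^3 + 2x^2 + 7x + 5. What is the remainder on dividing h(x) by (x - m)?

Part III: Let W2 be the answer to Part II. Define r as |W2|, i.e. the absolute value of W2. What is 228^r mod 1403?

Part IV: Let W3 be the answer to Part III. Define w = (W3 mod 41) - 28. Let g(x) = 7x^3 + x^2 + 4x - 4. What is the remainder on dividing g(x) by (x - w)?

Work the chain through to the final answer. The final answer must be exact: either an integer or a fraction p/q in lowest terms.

Part I: cross terms: (19*2 - 29*-17)=531, (29*32 - 0*2)=928, (0*-17 - 19*32)=-608; twice the area = |851| = 851; area = 851/2; answer 851/2
Part II: W1 = 851/2; threaded value p + q = 853; m = -17; remainder = value at the root: -7*(-17)^3 + 2*(-17)^2 + 7*(-17)^1 + 5 = (34391) + (578) + (-119) + (5) = 34855; answer 34855
Part III: W2 = 34855; r = 34855; squarings mod 1403: 228^1=228, 228^2=73, 228^4=1120, 228^8=118, 228^16=1297, 228^32=12, 228^64=144, 228^128=1094, 228^256=77, 228^512=317, 228^1024=876, 228^2048=1338, 228^4096=16, 228^8192=256, 228^16384=998, 228^32768=1277; 228^34855 = 228^1 * 228^2 * 228^4 * 228^32 * 228^2048 * 228^32768 = 1390 (mod 1403); answer 1390
Part IV: W3 = 1390; w = 9; remainder = value at the root: 7*(9)^3 + 1*(9)^2 + 4*(9)^1 - 4 = (5103) + (81) + (36) + (-4) = 5216; answer 5216

5216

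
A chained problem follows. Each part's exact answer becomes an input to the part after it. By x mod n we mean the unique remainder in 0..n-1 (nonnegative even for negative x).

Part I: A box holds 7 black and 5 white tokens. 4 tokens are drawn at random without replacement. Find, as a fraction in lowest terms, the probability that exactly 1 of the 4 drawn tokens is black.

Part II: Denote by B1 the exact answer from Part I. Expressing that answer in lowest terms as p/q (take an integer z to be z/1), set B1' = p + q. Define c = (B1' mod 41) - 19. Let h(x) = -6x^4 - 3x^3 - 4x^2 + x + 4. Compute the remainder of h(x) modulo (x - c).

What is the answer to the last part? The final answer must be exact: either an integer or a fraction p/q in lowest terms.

-130160

Part I: total draws C(12,4) = 495; favorable C(7,1)*C(5,3) = 70; P = 14/99; answer 14/99
Part II: B1 = 14/99; threaded value p + q = 113; c = 12; remainder = value at the root: -6*(12)^4 - 3*(12)^3 - 4*(12)^2 + 1*(12)^1 + 4 = (-124416) + (-5184) + (-576) + (12) + (4) = -130160; answer -130160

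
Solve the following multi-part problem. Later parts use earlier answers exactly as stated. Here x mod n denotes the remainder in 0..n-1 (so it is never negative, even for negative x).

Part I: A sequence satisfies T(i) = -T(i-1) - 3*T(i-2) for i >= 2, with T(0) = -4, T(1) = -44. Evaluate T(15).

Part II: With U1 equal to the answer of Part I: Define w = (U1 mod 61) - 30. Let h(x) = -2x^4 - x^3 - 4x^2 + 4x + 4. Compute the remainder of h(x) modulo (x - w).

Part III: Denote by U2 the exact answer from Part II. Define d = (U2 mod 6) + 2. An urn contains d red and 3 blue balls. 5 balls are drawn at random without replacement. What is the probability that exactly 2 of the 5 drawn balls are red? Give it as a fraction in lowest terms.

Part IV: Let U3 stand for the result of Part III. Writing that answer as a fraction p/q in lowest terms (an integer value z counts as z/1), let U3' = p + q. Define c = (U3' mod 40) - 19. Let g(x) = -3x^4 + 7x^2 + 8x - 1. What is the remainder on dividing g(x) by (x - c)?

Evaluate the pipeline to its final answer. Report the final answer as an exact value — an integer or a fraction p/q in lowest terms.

Part I: T(2) = -1*(-44) - 3*(-4) = 56; iterating: T(2)=56, T(3)=76, T(4)=-244, T(5)=16, T(6)=716, T(7)=-764, T(8)=-1384, T(9)=3676, T(10)=476, T(11)=-11504, T(12)=10076, T(13)=24436, T(14)=-54664, T(15)=-18644; answer -18644
Part II: U1 = -18644; w = -8; remainder = value at the root: -2*(-8)^4 - 1*(-8)^3 - 4*(-8)^2 + 4*(-8)^1 + 4 = (-8192) + (512) + (-256) + (-32) + (4) = -7964; answer -7964
Part III: U2 = -7964; d = 6; total draws C(9,5) = 126; favorable C(6,2)*C(3,3) = 15; P = 5/42; answer 5/42
Part IV: U3 = 5/42; threaded value p + q = 47; c = -12; remainder = value at the root: -3*(-12)^4 + 7*(-12)^2 + 8*(-12)^1 - 1 = (-62208) + (1008) + (-96) + (-1) = -61297; answer -61297

-61297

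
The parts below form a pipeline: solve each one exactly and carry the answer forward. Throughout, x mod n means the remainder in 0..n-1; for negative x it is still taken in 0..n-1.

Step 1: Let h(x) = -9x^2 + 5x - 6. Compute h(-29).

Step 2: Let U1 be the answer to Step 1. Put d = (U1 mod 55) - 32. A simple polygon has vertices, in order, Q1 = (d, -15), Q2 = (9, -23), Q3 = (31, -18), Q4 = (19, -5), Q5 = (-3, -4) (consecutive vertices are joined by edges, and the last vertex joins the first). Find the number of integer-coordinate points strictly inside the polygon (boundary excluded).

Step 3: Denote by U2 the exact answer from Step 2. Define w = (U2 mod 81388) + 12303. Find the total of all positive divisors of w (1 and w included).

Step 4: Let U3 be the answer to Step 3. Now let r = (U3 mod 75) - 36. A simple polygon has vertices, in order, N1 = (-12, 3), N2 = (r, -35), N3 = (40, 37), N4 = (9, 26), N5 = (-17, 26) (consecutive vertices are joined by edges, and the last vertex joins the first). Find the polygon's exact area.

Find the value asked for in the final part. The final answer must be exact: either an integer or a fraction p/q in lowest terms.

2089

Step 1: -9*(-29)^2 + 5*(-29)^1 - 6 = (-7569) + (-145) + (-6) = -7720; answer -7720
Step 2: U1 = -7720; d = 3; cross terms: (3*-23 - 9*-15)=66, (9*-18 - 31*-23)=551, (31*-5 - 19*-18)=187, (19*-4 - -3*-5)=-91, (-3*-15 - 3*-4)=57; twice the area = |770| = 770; area = 385; boundary points = 2 + 1 + 1 + 1 + 1 = 6; strictly interior points = area - boundary/2 + 1 = 383; answer 383
Step 3: U2 = 383; w = 12686; 12686 = 2 * 6343; sigma = (1 + 2) * (1 + 6343) = 3 * 6344 = 19032; answer 19032
Step 4: U3 = 19032; r = 21; cross terms: (-12*-35 - 21*3)=357, (21*37 - 40*-35)=2177, (40*26 - 9*37)=707, (9*26 - -17*26)=676, (-17*3 - -12*26)=261; twice the area = |4178| = 4178; area = 2089; answer 2089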